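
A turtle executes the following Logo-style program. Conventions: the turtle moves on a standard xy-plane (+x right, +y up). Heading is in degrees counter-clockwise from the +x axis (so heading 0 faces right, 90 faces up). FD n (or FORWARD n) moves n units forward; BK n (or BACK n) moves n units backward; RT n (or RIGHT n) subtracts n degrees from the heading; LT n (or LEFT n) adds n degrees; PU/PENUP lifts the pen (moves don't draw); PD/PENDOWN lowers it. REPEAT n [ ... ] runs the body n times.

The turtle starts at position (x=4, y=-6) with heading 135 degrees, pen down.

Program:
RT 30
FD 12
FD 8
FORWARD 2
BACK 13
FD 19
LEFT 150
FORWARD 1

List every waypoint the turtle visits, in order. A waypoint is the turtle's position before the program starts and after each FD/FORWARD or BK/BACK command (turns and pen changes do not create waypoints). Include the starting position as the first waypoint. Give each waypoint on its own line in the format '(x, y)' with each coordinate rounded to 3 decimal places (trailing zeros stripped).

Answer: (4, -6)
(0.894, 5.591)
(-1.176, 13.319)
(-1.694, 15.25)
(1.671, 2.693)
(-3.247, 21.046)
(-3.506, 20.08)

Derivation:
Executing turtle program step by step:
Start: pos=(4,-6), heading=135, pen down
RT 30: heading 135 -> 105
FD 12: (4,-6) -> (0.894,5.591) [heading=105, draw]
FD 8: (0.894,5.591) -> (-1.176,13.319) [heading=105, draw]
FD 2: (-1.176,13.319) -> (-1.694,15.25) [heading=105, draw]
BK 13: (-1.694,15.25) -> (1.671,2.693) [heading=105, draw]
FD 19: (1.671,2.693) -> (-3.247,21.046) [heading=105, draw]
LT 150: heading 105 -> 255
FD 1: (-3.247,21.046) -> (-3.506,20.08) [heading=255, draw]
Final: pos=(-3.506,20.08), heading=255, 6 segment(s) drawn
Waypoints (7 total):
(4, -6)
(0.894, 5.591)
(-1.176, 13.319)
(-1.694, 15.25)
(1.671, 2.693)
(-3.247, 21.046)
(-3.506, 20.08)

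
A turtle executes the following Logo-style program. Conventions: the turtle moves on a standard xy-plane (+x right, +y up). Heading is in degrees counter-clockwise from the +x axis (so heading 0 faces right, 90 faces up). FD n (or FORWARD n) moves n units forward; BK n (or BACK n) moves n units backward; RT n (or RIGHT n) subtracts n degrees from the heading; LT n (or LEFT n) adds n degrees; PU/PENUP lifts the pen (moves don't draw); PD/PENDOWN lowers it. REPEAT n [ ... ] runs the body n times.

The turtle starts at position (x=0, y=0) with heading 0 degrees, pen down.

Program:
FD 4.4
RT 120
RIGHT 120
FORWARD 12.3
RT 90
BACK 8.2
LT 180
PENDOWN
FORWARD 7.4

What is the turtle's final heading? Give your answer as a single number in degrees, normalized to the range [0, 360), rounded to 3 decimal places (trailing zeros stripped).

Executing turtle program step by step:
Start: pos=(0,0), heading=0, pen down
FD 4.4: (0,0) -> (4.4,0) [heading=0, draw]
RT 120: heading 0 -> 240
RT 120: heading 240 -> 120
FD 12.3: (4.4,0) -> (-1.75,10.652) [heading=120, draw]
RT 90: heading 120 -> 30
BK 8.2: (-1.75,10.652) -> (-8.851,6.552) [heading=30, draw]
LT 180: heading 30 -> 210
PD: pen down
FD 7.4: (-8.851,6.552) -> (-15.26,2.852) [heading=210, draw]
Final: pos=(-15.26,2.852), heading=210, 4 segment(s) drawn

Answer: 210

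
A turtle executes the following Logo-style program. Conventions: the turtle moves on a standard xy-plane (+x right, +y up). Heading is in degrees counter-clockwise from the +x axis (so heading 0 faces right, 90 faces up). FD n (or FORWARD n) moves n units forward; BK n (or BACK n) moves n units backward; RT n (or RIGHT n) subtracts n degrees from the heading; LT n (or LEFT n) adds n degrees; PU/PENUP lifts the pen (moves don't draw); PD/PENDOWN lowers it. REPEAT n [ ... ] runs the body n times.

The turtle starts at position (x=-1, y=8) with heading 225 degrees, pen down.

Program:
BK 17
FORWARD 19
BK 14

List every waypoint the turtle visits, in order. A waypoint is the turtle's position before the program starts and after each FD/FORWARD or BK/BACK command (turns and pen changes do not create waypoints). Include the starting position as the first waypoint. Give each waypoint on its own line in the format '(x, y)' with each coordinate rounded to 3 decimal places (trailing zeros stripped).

Executing turtle program step by step:
Start: pos=(-1,8), heading=225, pen down
BK 17: (-1,8) -> (11.021,20.021) [heading=225, draw]
FD 19: (11.021,20.021) -> (-2.414,6.586) [heading=225, draw]
BK 14: (-2.414,6.586) -> (7.485,16.485) [heading=225, draw]
Final: pos=(7.485,16.485), heading=225, 3 segment(s) drawn
Waypoints (4 total):
(-1, 8)
(11.021, 20.021)
(-2.414, 6.586)
(7.485, 16.485)

Answer: (-1, 8)
(11.021, 20.021)
(-2.414, 6.586)
(7.485, 16.485)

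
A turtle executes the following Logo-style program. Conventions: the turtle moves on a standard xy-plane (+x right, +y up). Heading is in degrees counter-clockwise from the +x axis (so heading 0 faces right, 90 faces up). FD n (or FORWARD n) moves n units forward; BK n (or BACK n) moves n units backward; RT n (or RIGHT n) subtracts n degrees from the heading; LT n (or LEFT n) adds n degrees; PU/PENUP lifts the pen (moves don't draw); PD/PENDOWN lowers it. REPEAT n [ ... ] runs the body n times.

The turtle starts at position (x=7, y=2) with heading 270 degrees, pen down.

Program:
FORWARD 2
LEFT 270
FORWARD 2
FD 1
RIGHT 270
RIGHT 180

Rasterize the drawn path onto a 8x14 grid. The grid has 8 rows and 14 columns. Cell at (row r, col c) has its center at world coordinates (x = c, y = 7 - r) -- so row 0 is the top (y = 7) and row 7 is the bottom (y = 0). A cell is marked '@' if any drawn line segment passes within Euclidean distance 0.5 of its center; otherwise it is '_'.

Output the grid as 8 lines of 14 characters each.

Answer: ______________
______________
______________
______________
______________
_______@______
_______@______
____@@@@______

Derivation:
Segment 0: (7,2) -> (7,0)
Segment 1: (7,0) -> (5,0)
Segment 2: (5,0) -> (4,0)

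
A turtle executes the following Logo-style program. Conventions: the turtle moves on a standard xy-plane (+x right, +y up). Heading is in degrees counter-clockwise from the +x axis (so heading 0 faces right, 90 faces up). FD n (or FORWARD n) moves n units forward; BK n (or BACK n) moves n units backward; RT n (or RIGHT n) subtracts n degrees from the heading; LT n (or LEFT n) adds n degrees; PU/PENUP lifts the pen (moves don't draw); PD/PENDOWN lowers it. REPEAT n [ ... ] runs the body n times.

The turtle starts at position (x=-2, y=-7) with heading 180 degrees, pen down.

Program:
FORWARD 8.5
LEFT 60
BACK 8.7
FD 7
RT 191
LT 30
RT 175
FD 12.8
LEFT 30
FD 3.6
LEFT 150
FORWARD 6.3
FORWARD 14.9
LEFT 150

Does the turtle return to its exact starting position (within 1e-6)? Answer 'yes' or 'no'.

Executing turtle program step by step:
Start: pos=(-2,-7), heading=180, pen down
FD 8.5: (-2,-7) -> (-10.5,-7) [heading=180, draw]
LT 60: heading 180 -> 240
BK 8.7: (-10.5,-7) -> (-6.15,0.534) [heading=240, draw]
FD 7: (-6.15,0.534) -> (-9.65,-5.528) [heading=240, draw]
RT 191: heading 240 -> 49
LT 30: heading 49 -> 79
RT 175: heading 79 -> 264
FD 12.8: (-9.65,-5.528) -> (-10.988,-18.258) [heading=264, draw]
LT 30: heading 264 -> 294
FD 3.6: (-10.988,-18.258) -> (-9.524,-21.546) [heading=294, draw]
LT 150: heading 294 -> 84
FD 6.3: (-9.524,-21.546) -> (-8.865,-15.281) [heading=84, draw]
FD 14.9: (-8.865,-15.281) -> (-7.308,-0.463) [heading=84, draw]
LT 150: heading 84 -> 234
Final: pos=(-7.308,-0.463), heading=234, 7 segment(s) drawn

Start position: (-2, -7)
Final position: (-7.308, -0.463)
Distance = 8.421; >= 1e-6 -> NOT closed

Answer: no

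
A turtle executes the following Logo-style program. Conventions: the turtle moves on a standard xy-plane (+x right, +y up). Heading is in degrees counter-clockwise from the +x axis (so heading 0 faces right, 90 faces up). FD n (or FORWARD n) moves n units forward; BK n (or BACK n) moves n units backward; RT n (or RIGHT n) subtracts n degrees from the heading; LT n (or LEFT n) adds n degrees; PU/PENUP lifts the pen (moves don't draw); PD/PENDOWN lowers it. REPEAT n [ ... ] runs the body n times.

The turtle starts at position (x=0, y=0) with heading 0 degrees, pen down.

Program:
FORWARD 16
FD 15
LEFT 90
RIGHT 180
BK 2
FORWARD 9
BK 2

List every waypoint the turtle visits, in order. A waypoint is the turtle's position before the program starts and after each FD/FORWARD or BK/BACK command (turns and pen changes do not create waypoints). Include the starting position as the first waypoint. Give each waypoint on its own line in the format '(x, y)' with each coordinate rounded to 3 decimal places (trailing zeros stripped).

Executing turtle program step by step:
Start: pos=(0,0), heading=0, pen down
FD 16: (0,0) -> (16,0) [heading=0, draw]
FD 15: (16,0) -> (31,0) [heading=0, draw]
LT 90: heading 0 -> 90
RT 180: heading 90 -> 270
BK 2: (31,0) -> (31,2) [heading=270, draw]
FD 9: (31,2) -> (31,-7) [heading=270, draw]
BK 2: (31,-7) -> (31,-5) [heading=270, draw]
Final: pos=(31,-5), heading=270, 5 segment(s) drawn
Waypoints (6 total):
(0, 0)
(16, 0)
(31, 0)
(31, 2)
(31, -7)
(31, -5)

Answer: (0, 0)
(16, 0)
(31, 0)
(31, 2)
(31, -7)
(31, -5)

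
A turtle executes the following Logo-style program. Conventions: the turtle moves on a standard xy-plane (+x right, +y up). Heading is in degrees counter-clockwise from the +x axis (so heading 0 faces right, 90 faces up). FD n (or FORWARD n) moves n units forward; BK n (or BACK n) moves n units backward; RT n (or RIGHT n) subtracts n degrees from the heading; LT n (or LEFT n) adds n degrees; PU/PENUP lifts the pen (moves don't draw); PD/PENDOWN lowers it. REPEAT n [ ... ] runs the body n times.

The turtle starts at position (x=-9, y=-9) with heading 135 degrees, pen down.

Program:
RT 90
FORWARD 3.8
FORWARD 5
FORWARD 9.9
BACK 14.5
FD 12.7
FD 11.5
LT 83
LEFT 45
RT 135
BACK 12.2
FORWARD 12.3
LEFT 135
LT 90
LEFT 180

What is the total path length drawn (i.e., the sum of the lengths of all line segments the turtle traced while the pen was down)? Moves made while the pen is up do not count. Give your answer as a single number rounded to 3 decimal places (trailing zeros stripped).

Executing turtle program step by step:
Start: pos=(-9,-9), heading=135, pen down
RT 90: heading 135 -> 45
FD 3.8: (-9,-9) -> (-6.313,-6.313) [heading=45, draw]
FD 5: (-6.313,-6.313) -> (-2.777,-2.777) [heading=45, draw]
FD 9.9: (-2.777,-2.777) -> (4.223,4.223) [heading=45, draw]
BK 14.5: (4.223,4.223) -> (-6.03,-6.03) [heading=45, draw]
FD 12.7: (-6.03,-6.03) -> (2.95,2.95) [heading=45, draw]
FD 11.5: (2.95,2.95) -> (11.082,11.082) [heading=45, draw]
LT 83: heading 45 -> 128
LT 45: heading 128 -> 173
RT 135: heading 173 -> 38
BK 12.2: (11.082,11.082) -> (1.468,3.571) [heading=38, draw]
FD 12.3: (1.468,3.571) -> (11.161,11.143) [heading=38, draw]
LT 135: heading 38 -> 173
LT 90: heading 173 -> 263
LT 180: heading 263 -> 83
Final: pos=(11.161,11.143), heading=83, 8 segment(s) drawn

Segment lengths:
  seg 1: (-9,-9) -> (-6.313,-6.313), length = 3.8
  seg 2: (-6.313,-6.313) -> (-2.777,-2.777), length = 5
  seg 3: (-2.777,-2.777) -> (4.223,4.223), length = 9.9
  seg 4: (4.223,4.223) -> (-6.03,-6.03), length = 14.5
  seg 5: (-6.03,-6.03) -> (2.95,2.95), length = 12.7
  seg 6: (2.95,2.95) -> (11.082,11.082), length = 11.5
  seg 7: (11.082,11.082) -> (1.468,3.571), length = 12.2
  seg 8: (1.468,3.571) -> (11.161,11.143), length = 12.3
Total = 81.9

Answer: 81.9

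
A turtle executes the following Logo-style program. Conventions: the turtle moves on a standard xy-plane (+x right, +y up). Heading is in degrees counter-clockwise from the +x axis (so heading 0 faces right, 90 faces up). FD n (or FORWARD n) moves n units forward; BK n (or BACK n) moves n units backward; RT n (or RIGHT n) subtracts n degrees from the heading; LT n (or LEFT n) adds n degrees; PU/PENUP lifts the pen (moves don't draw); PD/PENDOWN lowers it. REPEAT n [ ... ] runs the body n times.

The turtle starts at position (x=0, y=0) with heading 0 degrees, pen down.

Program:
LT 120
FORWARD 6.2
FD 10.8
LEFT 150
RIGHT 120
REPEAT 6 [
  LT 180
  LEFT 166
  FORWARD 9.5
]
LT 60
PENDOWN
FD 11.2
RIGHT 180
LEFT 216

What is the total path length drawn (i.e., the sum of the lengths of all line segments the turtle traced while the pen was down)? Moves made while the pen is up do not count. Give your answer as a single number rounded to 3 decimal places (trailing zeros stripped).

Answer: 85.2

Derivation:
Executing turtle program step by step:
Start: pos=(0,0), heading=0, pen down
LT 120: heading 0 -> 120
FD 6.2: (0,0) -> (-3.1,5.369) [heading=120, draw]
FD 10.8: (-3.1,5.369) -> (-8.5,14.722) [heading=120, draw]
LT 150: heading 120 -> 270
RT 120: heading 270 -> 150
REPEAT 6 [
  -- iteration 1/6 --
  LT 180: heading 150 -> 330
  LT 166: heading 330 -> 136
  FD 9.5: (-8.5,14.722) -> (-15.334,21.322) [heading=136, draw]
  -- iteration 2/6 --
  LT 180: heading 136 -> 316
  LT 166: heading 316 -> 122
  FD 9.5: (-15.334,21.322) -> (-20.368,29.378) [heading=122, draw]
  -- iteration 3/6 --
  LT 180: heading 122 -> 302
  LT 166: heading 302 -> 108
  FD 9.5: (-20.368,29.378) -> (-23.304,38.413) [heading=108, draw]
  -- iteration 4/6 --
  LT 180: heading 108 -> 288
  LT 166: heading 288 -> 94
  FD 9.5: (-23.304,38.413) -> (-23.966,47.89) [heading=94, draw]
  -- iteration 5/6 --
  LT 180: heading 94 -> 274
  LT 166: heading 274 -> 80
  FD 9.5: (-23.966,47.89) -> (-22.317,57.246) [heading=80, draw]
  -- iteration 6/6 --
  LT 180: heading 80 -> 260
  LT 166: heading 260 -> 66
  FD 9.5: (-22.317,57.246) -> (-18.453,65.924) [heading=66, draw]
]
LT 60: heading 66 -> 126
PD: pen down
FD 11.2: (-18.453,65.924) -> (-25.036,74.985) [heading=126, draw]
RT 180: heading 126 -> 306
LT 216: heading 306 -> 162
Final: pos=(-25.036,74.985), heading=162, 9 segment(s) drawn

Segment lengths:
  seg 1: (0,0) -> (-3.1,5.369), length = 6.2
  seg 2: (-3.1,5.369) -> (-8.5,14.722), length = 10.8
  seg 3: (-8.5,14.722) -> (-15.334,21.322), length = 9.5
  seg 4: (-15.334,21.322) -> (-20.368,29.378), length = 9.5
  seg 5: (-20.368,29.378) -> (-23.304,38.413), length = 9.5
  seg 6: (-23.304,38.413) -> (-23.966,47.89), length = 9.5
  seg 7: (-23.966,47.89) -> (-22.317,57.246), length = 9.5
  seg 8: (-22.317,57.246) -> (-18.453,65.924), length = 9.5
  seg 9: (-18.453,65.924) -> (-25.036,74.985), length = 11.2
Total = 85.2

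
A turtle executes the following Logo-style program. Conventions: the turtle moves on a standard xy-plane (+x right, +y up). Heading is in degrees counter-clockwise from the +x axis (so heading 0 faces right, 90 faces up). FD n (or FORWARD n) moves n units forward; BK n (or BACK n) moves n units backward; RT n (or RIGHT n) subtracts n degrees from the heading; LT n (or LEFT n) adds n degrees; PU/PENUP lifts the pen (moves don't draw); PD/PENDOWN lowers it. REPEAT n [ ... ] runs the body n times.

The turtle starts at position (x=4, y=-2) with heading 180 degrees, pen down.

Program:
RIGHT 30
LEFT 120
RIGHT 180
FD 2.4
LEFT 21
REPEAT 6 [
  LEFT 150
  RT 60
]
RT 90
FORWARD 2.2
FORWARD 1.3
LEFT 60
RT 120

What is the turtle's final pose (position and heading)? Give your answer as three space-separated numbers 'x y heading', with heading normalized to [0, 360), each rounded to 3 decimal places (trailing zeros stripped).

Answer: 0.732 -0.854 141

Derivation:
Executing turtle program step by step:
Start: pos=(4,-2), heading=180, pen down
RT 30: heading 180 -> 150
LT 120: heading 150 -> 270
RT 180: heading 270 -> 90
FD 2.4: (4,-2) -> (4,0.4) [heading=90, draw]
LT 21: heading 90 -> 111
REPEAT 6 [
  -- iteration 1/6 --
  LT 150: heading 111 -> 261
  RT 60: heading 261 -> 201
  -- iteration 2/6 --
  LT 150: heading 201 -> 351
  RT 60: heading 351 -> 291
  -- iteration 3/6 --
  LT 150: heading 291 -> 81
  RT 60: heading 81 -> 21
  -- iteration 4/6 --
  LT 150: heading 21 -> 171
  RT 60: heading 171 -> 111
  -- iteration 5/6 --
  LT 150: heading 111 -> 261
  RT 60: heading 261 -> 201
  -- iteration 6/6 --
  LT 150: heading 201 -> 351
  RT 60: heading 351 -> 291
]
RT 90: heading 291 -> 201
FD 2.2: (4,0.4) -> (1.946,-0.388) [heading=201, draw]
FD 1.3: (1.946,-0.388) -> (0.732,-0.854) [heading=201, draw]
LT 60: heading 201 -> 261
RT 120: heading 261 -> 141
Final: pos=(0.732,-0.854), heading=141, 3 segment(s) drawn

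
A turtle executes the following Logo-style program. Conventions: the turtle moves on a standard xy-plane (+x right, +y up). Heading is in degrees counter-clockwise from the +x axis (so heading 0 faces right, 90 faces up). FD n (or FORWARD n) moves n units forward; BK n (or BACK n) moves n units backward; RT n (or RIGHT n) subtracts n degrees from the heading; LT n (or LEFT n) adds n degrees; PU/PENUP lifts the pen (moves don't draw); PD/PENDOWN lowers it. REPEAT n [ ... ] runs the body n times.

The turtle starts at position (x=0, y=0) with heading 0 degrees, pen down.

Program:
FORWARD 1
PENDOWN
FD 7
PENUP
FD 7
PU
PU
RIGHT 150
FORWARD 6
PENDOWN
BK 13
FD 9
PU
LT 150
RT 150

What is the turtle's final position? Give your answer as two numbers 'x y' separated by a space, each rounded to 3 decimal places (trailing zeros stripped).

Answer: 13.268 -1

Derivation:
Executing turtle program step by step:
Start: pos=(0,0), heading=0, pen down
FD 1: (0,0) -> (1,0) [heading=0, draw]
PD: pen down
FD 7: (1,0) -> (8,0) [heading=0, draw]
PU: pen up
FD 7: (8,0) -> (15,0) [heading=0, move]
PU: pen up
PU: pen up
RT 150: heading 0 -> 210
FD 6: (15,0) -> (9.804,-3) [heading=210, move]
PD: pen down
BK 13: (9.804,-3) -> (21.062,3.5) [heading=210, draw]
FD 9: (21.062,3.5) -> (13.268,-1) [heading=210, draw]
PU: pen up
LT 150: heading 210 -> 0
RT 150: heading 0 -> 210
Final: pos=(13.268,-1), heading=210, 4 segment(s) drawn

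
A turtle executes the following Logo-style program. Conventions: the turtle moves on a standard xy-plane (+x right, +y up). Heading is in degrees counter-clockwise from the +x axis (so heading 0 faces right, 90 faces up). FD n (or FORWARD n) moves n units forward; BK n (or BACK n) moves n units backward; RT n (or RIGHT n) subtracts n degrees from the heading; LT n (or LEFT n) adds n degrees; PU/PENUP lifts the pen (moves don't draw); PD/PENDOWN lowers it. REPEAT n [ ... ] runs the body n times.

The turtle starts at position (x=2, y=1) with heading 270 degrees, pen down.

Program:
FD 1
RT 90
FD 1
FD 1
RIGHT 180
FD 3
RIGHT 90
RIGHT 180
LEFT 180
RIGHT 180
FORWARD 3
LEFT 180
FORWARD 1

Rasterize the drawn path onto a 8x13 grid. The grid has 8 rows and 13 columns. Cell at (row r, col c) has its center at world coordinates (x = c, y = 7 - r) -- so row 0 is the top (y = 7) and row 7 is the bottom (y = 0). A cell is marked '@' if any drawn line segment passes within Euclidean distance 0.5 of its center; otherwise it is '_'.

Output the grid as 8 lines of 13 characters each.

Segment 0: (2,1) -> (2,0)
Segment 1: (2,0) -> (1,0)
Segment 2: (1,0) -> (-0,0)
Segment 3: (-0,0) -> (3,0)
Segment 4: (3,0) -> (3,3)
Segment 5: (3,3) -> (3,2)

Answer: _____________
_____________
_____________
_____________
___@_________
___@_________
__@@_________
@@@@_________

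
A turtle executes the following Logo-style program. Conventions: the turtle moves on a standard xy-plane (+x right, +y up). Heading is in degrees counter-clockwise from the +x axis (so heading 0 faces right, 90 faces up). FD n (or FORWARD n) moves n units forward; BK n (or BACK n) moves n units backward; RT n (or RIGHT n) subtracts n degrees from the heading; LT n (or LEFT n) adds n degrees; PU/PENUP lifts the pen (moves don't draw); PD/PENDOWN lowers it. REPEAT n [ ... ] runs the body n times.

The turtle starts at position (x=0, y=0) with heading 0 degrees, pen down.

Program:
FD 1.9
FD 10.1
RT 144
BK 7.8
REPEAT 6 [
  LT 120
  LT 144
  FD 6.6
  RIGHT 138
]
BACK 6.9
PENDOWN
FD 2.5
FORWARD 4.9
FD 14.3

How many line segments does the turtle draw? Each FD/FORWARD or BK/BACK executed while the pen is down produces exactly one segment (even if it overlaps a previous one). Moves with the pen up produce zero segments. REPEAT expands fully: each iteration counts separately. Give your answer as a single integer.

Executing turtle program step by step:
Start: pos=(0,0), heading=0, pen down
FD 1.9: (0,0) -> (1.9,0) [heading=0, draw]
FD 10.1: (1.9,0) -> (12,0) [heading=0, draw]
RT 144: heading 0 -> 216
BK 7.8: (12,0) -> (18.31,4.585) [heading=216, draw]
REPEAT 6 [
  -- iteration 1/6 --
  LT 120: heading 216 -> 336
  LT 144: heading 336 -> 120
  FD 6.6: (18.31,4.585) -> (15.01,10.3) [heading=120, draw]
  RT 138: heading 120 -> 342
  -- iteration 2/6 --
  LT 120: heading 342 -> 102
  LT 144: heading 102 -> 246
  FD 6.6: (15.01,10.3) -> (12.326,4.271) [heading=246, draw]
  RT 138: heading 246 -> 108
  -- iteration 3/6 --
  LT 120: heading 108 -> 228
  LT 144: heading 228 -> 12
  FD 6.6: (12.326,4.271) -> (18.782,5.643) [heading=12, draw]
  RT 138: heading 12 -> 234
  -- iteration 4/6 --
  LT 120: heading 234 -> 354
  LT 144: heading 354 -> 138
  FD 6.6: (18.782,5.643) -> (13.877,10.06) [heading=138, draw]
  RT 138: heading 138 -> 0
  -- iteration 5/6 --
  LT 120: heading 0 -> 120
  LT 144: heading 120 -> 264
  FD 6.6: (13.877,10.06) -> (13.187,3.496) [heading=264, draw]
  RT 138: heading 264 -> 126
  -- iteration 6/6 --
  LT 120: heading 126 -> 246
  LT 144: heading 246 -> 30
  FD 6.6: (13.187,3.496) -> (18.903,6.796) [heading=30, draw]
  RT 138: heading 30 -> 252
]
BK 6.9: (18.903,6.796) -> (21.035,13.358) [heading=252, draw]
PD: pen down
FD 2.5: (21.035,13.358) -> (20.262,10.98) [heading=252, draw]
FD 4.9: (20.262,10.98) -> (18.748,6.32) [heading=252, draw]
FD 14.3: (18.748,6.32) -> (14.329,-7.28) [heading=252, draw]
Final: pos=(14.329,-7.28), heading=252, 13 segment(s) drawn
Segments drawn: 13

Answer: 13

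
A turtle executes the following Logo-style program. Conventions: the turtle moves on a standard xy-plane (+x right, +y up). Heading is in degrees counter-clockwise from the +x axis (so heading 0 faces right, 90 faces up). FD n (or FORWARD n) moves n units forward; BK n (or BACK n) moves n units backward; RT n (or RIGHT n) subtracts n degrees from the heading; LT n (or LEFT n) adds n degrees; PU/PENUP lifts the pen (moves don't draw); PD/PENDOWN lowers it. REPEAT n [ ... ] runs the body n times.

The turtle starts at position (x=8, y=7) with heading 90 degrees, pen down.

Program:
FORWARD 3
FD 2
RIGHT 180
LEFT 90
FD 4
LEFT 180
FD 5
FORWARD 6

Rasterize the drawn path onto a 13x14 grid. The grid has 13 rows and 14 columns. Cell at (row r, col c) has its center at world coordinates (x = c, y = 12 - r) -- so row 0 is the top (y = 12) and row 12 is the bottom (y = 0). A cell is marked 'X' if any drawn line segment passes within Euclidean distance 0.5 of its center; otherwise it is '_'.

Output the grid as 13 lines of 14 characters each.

Answer: _XXXXXXXXXXXX_
________X_____
________X_____
________X_____
________X_____
________X_____
______________
______________
______________
______________
______________
______________
______________

Derivation:
Segment 0: (8,7) -> (8,10)
Segment 1: (8,10) -> (8,12)
Segment 2: (8,12) -> (12,12)
Segment 3: (12,12) -> (7,12)
Segment 4: (7,12) -> (1,12)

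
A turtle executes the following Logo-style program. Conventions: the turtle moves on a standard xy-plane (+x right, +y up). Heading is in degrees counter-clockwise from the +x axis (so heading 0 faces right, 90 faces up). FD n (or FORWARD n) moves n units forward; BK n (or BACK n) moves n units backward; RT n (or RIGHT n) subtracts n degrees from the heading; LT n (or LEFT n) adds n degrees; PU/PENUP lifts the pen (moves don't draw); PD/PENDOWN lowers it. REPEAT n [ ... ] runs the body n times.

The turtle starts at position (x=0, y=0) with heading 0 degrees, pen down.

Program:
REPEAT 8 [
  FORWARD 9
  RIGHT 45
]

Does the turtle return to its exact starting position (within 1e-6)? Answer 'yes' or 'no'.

Answer: yes

Derivation:
Executing turtle program step by step:
Start: pos=(0,0), heading=0, pen down
REPEAT 8 [
  -- iteration 1/8 --
  FD 9: (0,0) -> (9,0) [heading=0, draw]
  RT 45: heading 0 -> 315
  -- iteration 2/8 --
  FD 9: (9,0) -> (15.364,-6.364) [heading=315, draw]
  RT 45: heading 315 -> 270
  -- iteration 3/8 --
  FD 9: (15.364,-6.364) -> (15.364,-15.364) [heading=270, draw]
  RT 45: heading 270 -> 225
  -- iteration 4/8 --
  FD 9: (15.364,-15.364) -> (9,-21.728) [heading=225, draw]
  RT 45: heading 225 -> 180
  -- iteration 5/8 --
  FD 9: (9,-21.728) -> (0,-21.728) [heading=180, draw]
  RT 45: heading 180 -> 135
  -- iteration 6/8 --
  FD 9: (0,-21.728) -> (-6.364,-15.364) [heading=135, draw]
  RT 45: heading 135 -> 90
  -- iteration 7/8 --
  FD 9: (-6.364,-15.364) -> (-6.364,-6.364) [heading=90, draw]
  RT 45: heading 90 -> 45
  -- iteration 8/8 --
  FD 9: (-6.364,-6.364) -> (0,0) [heading=45, draw]
  RT 45: heading 45 -> 0
]
Final: pos=(0,0), heading=0, 8 segment(s) drawn

Start position: (0, 0)
Final position: (0, 0)
Distance = 0; < 1e-6 -> CLOSED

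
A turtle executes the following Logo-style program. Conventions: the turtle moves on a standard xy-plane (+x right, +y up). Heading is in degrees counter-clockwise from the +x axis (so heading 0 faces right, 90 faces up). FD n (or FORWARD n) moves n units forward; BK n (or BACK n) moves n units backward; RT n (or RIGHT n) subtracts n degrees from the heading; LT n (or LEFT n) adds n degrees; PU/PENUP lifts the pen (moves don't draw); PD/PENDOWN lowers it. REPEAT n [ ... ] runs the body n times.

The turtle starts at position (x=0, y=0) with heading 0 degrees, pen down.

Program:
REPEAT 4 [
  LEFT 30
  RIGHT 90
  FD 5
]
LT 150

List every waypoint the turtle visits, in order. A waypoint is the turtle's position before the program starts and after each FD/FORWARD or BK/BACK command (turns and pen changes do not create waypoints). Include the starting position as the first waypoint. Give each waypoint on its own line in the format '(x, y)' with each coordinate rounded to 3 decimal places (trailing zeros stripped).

Executing turtle program step by step:
Start: pos=(0,0), heading=0, pen down
REPEAT 4 [
  -- iteration 1/4 --
  LT 30: heading 0 -> 30
  RT 90: heading 30 -> 300
  FD 5: (0,0) -> (2.5,-4.33) [heading=300, draw]
  -- iteration 2/4 --
  LT 30: heading 300 -> 330
  RT 90: heading 330 -> 240
  FD 5: (2.5,-4.33) -> (0,-8.66) [heading=240, draw]
  -- iteration 3/4 --
  LT 30: heading 240 -> 270
  RT 90: heading 270 -> 180
  FD 5: (0,-8.66) -> (-5,-8.66) [heading=180, draw]
  -- iteration 4/4 --
  LT 30: heading 180 -> 210
  RT 90: heading 210 -> 120
  FD 5: (-5,-8.66) -> (-7.5,-4.33) [heading=120, draw]
]
LT 150: heading 120 -> 270
Final: pos=(-7.5,-4.33), heading=270, 4 segment(s) drawn
Waypoints (5 total):
(0, 0)
(2.5, -4.33)
(0, -8.66)
(-5, -8.66)
(-7.5, -4.33)

Answer: (0, 0)
(2.5, -4.33)
(0, -8.66)
(-5, -8.66)
(-7.5, -4.33)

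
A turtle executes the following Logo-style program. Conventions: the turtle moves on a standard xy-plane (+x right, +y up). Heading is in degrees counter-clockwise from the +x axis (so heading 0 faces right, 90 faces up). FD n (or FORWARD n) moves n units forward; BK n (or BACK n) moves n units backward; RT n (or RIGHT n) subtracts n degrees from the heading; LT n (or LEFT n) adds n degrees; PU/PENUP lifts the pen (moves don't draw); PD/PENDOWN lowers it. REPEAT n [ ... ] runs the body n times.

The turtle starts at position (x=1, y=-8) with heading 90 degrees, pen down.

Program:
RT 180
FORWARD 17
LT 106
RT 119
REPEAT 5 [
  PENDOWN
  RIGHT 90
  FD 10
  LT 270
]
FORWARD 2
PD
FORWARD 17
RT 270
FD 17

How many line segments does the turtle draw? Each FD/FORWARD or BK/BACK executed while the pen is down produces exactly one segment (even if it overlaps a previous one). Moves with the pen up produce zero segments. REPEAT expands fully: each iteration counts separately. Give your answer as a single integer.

Answer: 9

Derivation:
Executing turtle program step by step:
Start: pos=(1,-8), heading=90, pen down
RT 180: heading 90 -> 270
FD 17: (1,-8) -> (1,-25) [heading=270, draw]
LT 106: heading 270 -> 16
RT 119: heading 16 -> 257
REPEAT 5 [
  -- iteration 1/5 --
  PD: pen down
  RT 90: heading 257 -> 167
  FD 10: (1,-25) -> (-8.744,-22.75) [heading=167, draw]
  LT 270: heading 167 -> 77
  -- iteration 2/5 --
  PD: pen down
  RT 90: heading 77 -> 347
  FD 10: (-8.744,-22.75) -> (1,-25) [heading=347, draw]
  LT 270: heading 347 -> 257
  -- iteration 3/5 --
  PD: pen down
  RT 90: heading 257 -> 167
  FD 10: (1,-25) -> (-8.744,-22.75) [heading=167, draw]
  LT 270: heading 167 -> 77
  -- iteration 4/5 --
  PD: pen down
  RT 90: heading 77 -> 347
  FD 10: (-8.744,-22.75) -> (1,-25) [heading=347, draw]
  LT 270: heading 347 -> 257
  -- iteration 5/5 --
  PD: pen down
  RT 90: heading 257 -> 167
  FD 10: (1,-25) -> (-8.744,-22.75) [heading=167, draw]
  LT 270: heading 167 -> 77
]
FD 2: (-8.744,-22.75) -> (-8.294,-20.802) [heading=77, draw]
PD: pen down
FD 17: (-8.294,-20.802) -> (-4.47,-4.237) [heading=77, draw]
RT 270: heading 77 -> 167
FD 17: (-4.47,-4.237) -> (-21.034,-0.413) [heading=167, draw]
Final: pos=(-21.034,-0.413), heading=167, 9 segment(s) drawn
Segments drawn: 9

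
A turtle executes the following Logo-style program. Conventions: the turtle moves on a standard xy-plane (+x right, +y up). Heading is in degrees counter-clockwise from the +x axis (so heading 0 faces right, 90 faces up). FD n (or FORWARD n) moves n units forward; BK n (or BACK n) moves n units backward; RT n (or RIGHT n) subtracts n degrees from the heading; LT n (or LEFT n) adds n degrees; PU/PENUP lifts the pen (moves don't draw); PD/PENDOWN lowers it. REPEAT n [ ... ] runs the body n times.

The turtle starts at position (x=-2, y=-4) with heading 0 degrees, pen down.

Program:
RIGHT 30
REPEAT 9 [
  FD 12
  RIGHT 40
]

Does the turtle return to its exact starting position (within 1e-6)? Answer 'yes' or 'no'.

Executing turtle program step by step:
Start: pos=(-2,-4), heading=0, pen down
RT 30: heading 0 -> 330
REPEAT 9 [
  -- iteration 1/9 --
  FD 12: (-2,-4) -> (8.392,-10) [heading=330, draw]
  RT 40: heading 330 -> 290
  -- iteration 2/9 --
  FD 12: (8.392,-10) -> (12.497,-21.276) [heading=290, draw]
  RT 40: heading 290 -> 250
  -- iteration 3/9 --
  FD 12: (12.497,-21.276) -> (8.392,-32.553) [heading=250, draw]
  RT 40: heading 250 -> 210
  -- iteration 4/9 --
  FD 12: (8.392,-32.553) -> (-2,-38.553) [heading=210, draw]
  RT 40: heading 210 -> 170
  -- iteration 5/9 --
  FD 12: (-2,-38.553) -> (-13.818,-36.469) [heading=170, draw]
  RT 40: heading 170 -> 130
  -- iteration 6/9 --
  FD 12: (-13.818,-36.469) -> (-21.531,-27.276) [heading=130, draw]
  RT 40: heading 130 -> 90
  -- iteration 7/9 --
  FD 12: (-21.531,-27.276) -> (-21.531,-15.276) [heading=90, draw]
  RT 40: heading 90 -> 50
  -- iteration 8/9 --
  FD 12: (-21.531,-15.276) -> (-13.818,-6.084) [heading=50, draw]
  RT 40: heading 50 -> 10
  -- iteration 9/9 --
  FD 12: (-13.818,-6.084) -> (-2,-4) [heading=10, draw]
  RT 40: heading 10 -> 330
]
Final: pos=(-2,-4), heading=330, 9 segment(s) drawn

Start position: (-2, -4)
Final position: (-2, -4)
Distance = 0; < 1e-6 -> CLOSED

Answer: yes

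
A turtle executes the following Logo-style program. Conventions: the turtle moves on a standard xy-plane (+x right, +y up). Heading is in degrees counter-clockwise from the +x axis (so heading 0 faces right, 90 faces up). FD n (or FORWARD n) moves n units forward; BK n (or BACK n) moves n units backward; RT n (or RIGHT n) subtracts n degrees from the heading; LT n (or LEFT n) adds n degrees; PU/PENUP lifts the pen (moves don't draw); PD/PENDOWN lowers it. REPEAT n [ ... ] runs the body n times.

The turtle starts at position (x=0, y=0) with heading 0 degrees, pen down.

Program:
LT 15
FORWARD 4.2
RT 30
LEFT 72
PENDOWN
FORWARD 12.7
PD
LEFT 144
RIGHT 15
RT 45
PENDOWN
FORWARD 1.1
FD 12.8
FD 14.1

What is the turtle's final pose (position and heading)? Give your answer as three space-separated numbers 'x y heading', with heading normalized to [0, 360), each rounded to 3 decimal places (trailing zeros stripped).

Executing turtle program step by step:
Start: pos=(0,0), heading=0, pen down
LT 15: heading 0 -> 15
FD 4.2: (0,0) -> (4.057,1.087) [heading=15, draw]
RT 30: heading 15 -> 345
LT 72: heading 345 -> 57
PD: pen down
FD 12.7: (4.057,1.087) -> (10.974,11.738) [heading=57, draw]
PD: pen down
LT 144: heading 57 -> 201
RT 15: heading 201 -> 186
RT 45: heading 186 -> 141
PD: pen down
FD 1.1: (10.974,11.738) -> (10.119,12.43) [heading=141, draw]
FD 12.8: (10.119,12.43) -> (0.171,20.486) [heading=141, draw]
FD 14.1: (0.171,20.486) -> (-10.786,29.359) [heading=141, draw]
Final: pos=(-10.786,29.359), heading=141, 5 segment(s) drawn

Answer: -10.786 29.359 141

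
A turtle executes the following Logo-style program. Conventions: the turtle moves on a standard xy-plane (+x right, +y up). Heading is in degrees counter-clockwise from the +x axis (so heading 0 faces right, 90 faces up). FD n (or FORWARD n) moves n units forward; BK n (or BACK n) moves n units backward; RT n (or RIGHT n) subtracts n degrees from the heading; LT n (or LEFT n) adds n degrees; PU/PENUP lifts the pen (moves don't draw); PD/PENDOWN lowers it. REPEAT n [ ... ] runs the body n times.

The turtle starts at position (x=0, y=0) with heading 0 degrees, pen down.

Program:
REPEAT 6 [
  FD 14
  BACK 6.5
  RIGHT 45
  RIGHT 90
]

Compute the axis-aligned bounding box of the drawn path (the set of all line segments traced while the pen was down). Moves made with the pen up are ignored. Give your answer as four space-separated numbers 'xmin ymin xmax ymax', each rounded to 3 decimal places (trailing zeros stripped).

Executing turtle program step by step:
Start: pos=(0,0), heading=0, pen down
REPEAT 6 [
  -- iteration 1/6 --
  FD 14: (0,0) -> (14,0) [heading=0, draw]
  BK 6.5: (14,0) -> (7.5,0) [heading=0, draw]
  RT 45: heading 0 -> 315
  RT 90: heading 315 -> 225
  -- iteration 2/6 --
  FD 14: (7.5,0) -> (-2.399,-9.899) [heading=225, draw]
  BK 6.5: (-2.399,-9.899) -> (2.197,-5.303) [heading=225, draw]
  RT 45: heading 225 -> 180
  RT 90: heading 180 -> 90
  -- iteration 3/6 --
  FD 14: (2.197,-5.303) -> (2.197,8.697) [heading=90, draw]
  BK 6.5: (2.197,8.697) -> (2.197,2.197) [heading=90, draw]
  RT 45: heading 90 -> 45
  RT 90: heading 45 -> 315
  -- iteration 4/6 --
  FD 14: (2.197,2.197) -> (12.096,-7.703) [heading=315, draw]
  BK 6.5: (12.096,-7.703) -> (7.5,-3.107) [heading=315, draw]
  RT 45: heading 315 -> 270
  RT 90: heading 270 -> 180
  -- iteration 5/6 --
  FD 14: (7.5,-3.107) -> (-6.5,-3.107) [heading=180, draw]
  BK 6.5: (-6.5,-3.107) -> (0,-3.107) [heading=180, draw]
  RT 45: heading 180 -> 135
  RT 90: heading 135 -> 45
  -- iteration 6/6 --
  FD 14: (0,-3.107) -> (9.899,6.793) [heading=45, draw]
  BK 6.5: (9.899,6.793) -> (5.303,2.197) [heading=45, draw]
  RT 45: heading 45 -> 0
  RT 90: heading 0 -> 270
]
Final: pos=(5.303,2.197), heading=270, 12 segment(s) drawn

Segment endpoints: x in {-6.5, -2.399, 0, 0, 2.197, 2.197, 2.197, 5.303, 7.5, 7.5, 9.899, 12.096, 14}, y in {-9.899, -7.703, -5.303, -3.107, -3.107, -3.107, 0, 2.197, 2.197, 6.793, 8.697}
xmin=-6.5, ymin=-9.899, xmax=14, ymax=8.697

Answer: -6.5 -9.899 14 8.697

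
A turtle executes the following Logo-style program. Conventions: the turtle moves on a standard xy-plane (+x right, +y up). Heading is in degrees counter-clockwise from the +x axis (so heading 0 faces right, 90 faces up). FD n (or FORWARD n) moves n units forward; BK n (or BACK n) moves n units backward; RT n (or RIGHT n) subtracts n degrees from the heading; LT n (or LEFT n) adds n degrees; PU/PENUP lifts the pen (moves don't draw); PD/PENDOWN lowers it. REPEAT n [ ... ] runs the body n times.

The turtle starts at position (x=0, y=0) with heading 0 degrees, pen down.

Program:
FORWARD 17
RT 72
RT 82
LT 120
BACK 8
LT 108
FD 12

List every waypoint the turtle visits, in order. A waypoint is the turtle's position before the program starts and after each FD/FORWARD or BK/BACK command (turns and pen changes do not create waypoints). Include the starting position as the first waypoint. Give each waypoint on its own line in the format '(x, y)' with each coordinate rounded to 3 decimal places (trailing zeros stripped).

Executing turtle program step by step:
Start: pos=(0,0), heading=0, pen down
FD 17: (0,0) -> (17,0) [heading=0, draw]
RT 72: heading 0 -> 288
RT 82: heading 288 -> 206
LT 120: heading 206 -> 326
BK 8: (17,0) -> (10.368,4.474) [heading=326, draw]
LT 108: heading 326 -> 74
FD 12: (10.368,4.474) -> (13.675,16.009) [heading=74, draw]
Final: pos=(13.675,16.009), heading=74, 3 segment(s) drawn
Waypoints (4 total):
(0, 0)
(17, 0)
(10.368, 4.474)
(13.675, 16.009)

Answer: (0, 0)
(17, 0)
(10.368, 4.474)
(13.675, 16.009)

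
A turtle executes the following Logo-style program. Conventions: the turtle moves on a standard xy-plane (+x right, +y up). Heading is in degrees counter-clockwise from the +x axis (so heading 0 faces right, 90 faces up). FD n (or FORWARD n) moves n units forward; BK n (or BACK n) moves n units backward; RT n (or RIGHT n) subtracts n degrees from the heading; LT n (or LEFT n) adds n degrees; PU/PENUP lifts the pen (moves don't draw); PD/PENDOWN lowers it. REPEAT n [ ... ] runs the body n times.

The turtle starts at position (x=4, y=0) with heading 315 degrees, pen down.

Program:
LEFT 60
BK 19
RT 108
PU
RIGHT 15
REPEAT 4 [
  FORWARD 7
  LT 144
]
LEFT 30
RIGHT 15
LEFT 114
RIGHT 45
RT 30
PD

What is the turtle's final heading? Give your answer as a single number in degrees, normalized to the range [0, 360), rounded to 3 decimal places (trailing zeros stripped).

Answer: 162

Derivation:
Executing turtle program step by step:
Start: pos=(4,0), heading=315, pen down
LT 60: heading 315 -> 15
BK 19: (4,0) -> (-14.353,-4.918) [heading=15, draw]
RT 108: heading 15 -> 267
PU: pen up
RT 15: heading 267 -> 252
REPEAT 4 [
  -- iteration 1/4 --
  FD 7: (-14.353,-4.918) -> (-16.516,-11.575) [heading=252, move]
  LT 144: heading 252 -> 36
  -- iteration 2/4 --
  FD 7: (-16.516,-11.575) -> (-10.853,-7.46) [heading=36, move]
  LT 144: heading 36 -> 180
  -- iteration 3/4 --
  FD 7: (-10.853,-7.46) -> (-17.853,-7.46) [heading=180, move]
  LT 144: heading 180 -> 324
  -- iteration 4/4 --
  FD 7: (-17.853,-7.46) -> (-12.189,-11.575) [heading=324, move]
  LT 144: heading 324 -> 108
]
LT 30: heading 108 -> 138
RT 15: heading 138 -> 123
LT 114: heading 123 -> 237
RT 45: heading 237 -> 192
RT 30: heading 192 -> 162
PD: pen down
Final: pos=(-12.189,-11.575), heading=162, 1 segment(s) drawn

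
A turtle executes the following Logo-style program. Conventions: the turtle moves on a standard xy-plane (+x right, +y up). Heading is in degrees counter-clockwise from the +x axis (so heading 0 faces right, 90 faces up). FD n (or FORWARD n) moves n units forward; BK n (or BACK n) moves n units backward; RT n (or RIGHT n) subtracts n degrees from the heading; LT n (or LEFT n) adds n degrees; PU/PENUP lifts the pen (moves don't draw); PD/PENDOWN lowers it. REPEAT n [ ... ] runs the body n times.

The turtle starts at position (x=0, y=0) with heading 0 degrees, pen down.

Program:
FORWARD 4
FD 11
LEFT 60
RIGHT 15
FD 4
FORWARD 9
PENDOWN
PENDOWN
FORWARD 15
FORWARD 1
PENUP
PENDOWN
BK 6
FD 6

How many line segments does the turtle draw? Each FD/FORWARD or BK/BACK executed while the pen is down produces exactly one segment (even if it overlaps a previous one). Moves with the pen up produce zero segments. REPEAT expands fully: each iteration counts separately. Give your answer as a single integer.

Answer: 8

Derivation:
Executing turtle program step by step:
Start: pos=(0,0), heading=0, pen down
FD 4: (0,0) -> (4,0) [heading=0, draw]
FD 11: (4,0) -> (15,0) [heading=0, draw]
LT 60: heading 0 -> 60
RT 15: heading 60 -> 45
FD 4: (15,0) -> (17.828,2.828) [heading=45, draw]
FD 9: (17.828,2.828) -> (24.192,9.192) [heading=45, draw]
PD: pen down
PD: pen down
FD 15: (24.192,9.192) -> (34.799,19.799) [heading=45, draw]
FD 1: (34.799,19.799) -> (35.506,20.506) [heading=45, draw]
PU: pen up
PD: pen down
BK 6: (35.506,20.506) -> (31.263,16.263) [heading=45, draw]
FD 6: (31.263,16.263) -> (35.506,20.506) [heading=45, draw]
Final: pos=(35.506,20.506), heading=45, 8 segment(s) drawn
Segments drawn: 8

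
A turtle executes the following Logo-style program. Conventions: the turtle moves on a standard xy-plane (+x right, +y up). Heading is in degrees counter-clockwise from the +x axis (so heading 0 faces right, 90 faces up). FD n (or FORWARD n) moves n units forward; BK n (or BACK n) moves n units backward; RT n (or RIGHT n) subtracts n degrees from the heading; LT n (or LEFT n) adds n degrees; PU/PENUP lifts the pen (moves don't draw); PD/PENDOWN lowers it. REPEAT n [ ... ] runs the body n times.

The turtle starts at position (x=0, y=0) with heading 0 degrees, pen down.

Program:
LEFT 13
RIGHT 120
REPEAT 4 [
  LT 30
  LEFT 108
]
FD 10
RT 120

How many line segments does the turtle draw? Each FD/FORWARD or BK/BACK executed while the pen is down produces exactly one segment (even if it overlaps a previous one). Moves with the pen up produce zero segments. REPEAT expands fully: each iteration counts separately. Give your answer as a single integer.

Answer: 1

Derivation:
Executing turtle program step by step:
Start: pos=(0,0), heading=0, pen down
LT 13: heading 0 -> 13
RT 120: heading 13 -> 253
REPEAT 4 [
  -- iteration 1/4 --
  LT 30: heading 253 -> 283
  LT 108: heading 283 -> 31
  -- iteration 2/4 --
  LT 30: heading 31 -> 61
  LT 108: heading 61 -> 169
  -- iteration 3/4 --
  LT 30: heading 169 -> 199
  LT 108: heading 199 -> 307
  -- iteration 4/4 --
  LT 30: heading 307 -> 337
  LT 108: heading 337 -> 85
]
FD 10: (0,0) -> (0.872,9.962) [heading=85, draw]
RT 120: heading 85 -> 325
Final: pos=(0.872,9.962), heading=325, 1 segment(s) drawn
Segments drawn: 1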